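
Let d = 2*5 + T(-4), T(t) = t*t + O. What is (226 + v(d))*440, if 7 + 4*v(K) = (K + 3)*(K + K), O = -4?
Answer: 219670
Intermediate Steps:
T(t) = -4 + t**2 (T(t) = t*t - 4 = t**2 - 4 = -4 + t**2)
d = 22 (d = 2*5 + (-4 + (-4)**2) = 10 + (-4 + 16) = 10 + 12 = 22)
v(K) = -7/4 + K*(3 + K)/2 (v(K) = -7/4 + ((K + 3)*(K + K))/4 = -7/4 + ((3 + K)*(2*K))/4 = -7/4 + (2*K*(3 + K))/4 = -7/4 + K*(3 + K)/2)
(226 + v(d))*440 = (226 + (-7/4 + (1/2)*22**2 + (3/2)*22))*440 = (226 + (-7/4 + (1/2)*484 + 33))*440 = (226 + (-7/4 + 242 + 33))*440 = (226 + 1093/4)*440 = (1997/4)*440 = 219670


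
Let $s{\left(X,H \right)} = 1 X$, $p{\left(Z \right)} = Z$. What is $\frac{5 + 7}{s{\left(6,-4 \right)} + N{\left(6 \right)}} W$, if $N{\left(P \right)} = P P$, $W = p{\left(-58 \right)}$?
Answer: $- \frac{116}{7} \approx -16.571$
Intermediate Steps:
$W = -58$
$s{\left(X,H \right)} = X$
$N{\left(P \right)} = P^{2}$
$\frac{5 + 7}{s{\left(6,-4 \right)} + N{\left(6 \right)}} W = \frac{5 + 7}{6 + 6^{2}} \left(-58\right) = \frac{12}{6 + 36} \left(-58\right) = \frac{12}{42} \left(-58\right) = 12 \cdot \frac{1}{42} \left(-58\right) = \frac{2}{7} \left(-58\right) = - \frac{116}{7}$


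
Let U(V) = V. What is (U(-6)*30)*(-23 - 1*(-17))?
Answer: 1080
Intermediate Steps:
(U(-6)*30)*(-23 - 1*(-17)) = (-6*30)*(-23 - 1*(-17)) = -180*(-23 + 17) = -180*(-6) = 1080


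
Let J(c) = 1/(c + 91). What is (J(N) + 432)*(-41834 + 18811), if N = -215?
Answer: -1233273041/124 ≈ -9.9457e+6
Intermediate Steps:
J(c) = 1/(91 + c)
(J(N) + 432)*(-41834 + 18811) = (1/(91 - 215) + 432)*(-41834 + 18811) = (1/(-124) + 432)*(-23023) = (-1/124 + 432)*(-23023) = (53567/124)*(-23023) = -1233273041/124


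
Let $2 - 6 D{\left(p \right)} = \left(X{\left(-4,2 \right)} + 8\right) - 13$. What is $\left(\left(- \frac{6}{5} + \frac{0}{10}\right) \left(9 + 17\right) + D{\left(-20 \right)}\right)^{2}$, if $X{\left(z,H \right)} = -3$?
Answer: $\frac{196249}{225} \approx 872.22$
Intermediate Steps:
$D{\left(p \right)} = \frac{5}{3}$ ($D{\left(p \right)} = \frac{1}{3} - \frac{\left(-3 + 8\right) - 13}{6} = \frac{1}{3} - \frac{5 - 13}{6} = \frac{1}{3} - - \frac{4}{3} = \frac{1}{3} + \frac{4}{3} = \frac{5}{3}$)
$\left(\left(- \frac{6}{5} + \frac{0}{10}\right) \left(9 + 17\right) + D{\left(-20 \right)}\right)^{2} = \left(\left(- \frac{6}{5} + \frac{0}{10}\right) \left(9 + 17\right) + \frac{5}{3}\right)^{2} = \left(\left(\left(-6\right) \frac{1}{5} + 0 \cdot \frac{1}{10}\right) 26 + \frac{5}{3}\right)^{2} = \left(\left(- \frac{6}{5} + 0\right) 26 + \frac{5}{3}\right)^{2} = \left(\left(- \frac{6}{5}\right) 26 + \frac{5}{3}\right)^{2} = \left(- \frac{156}{5} + \frac{5}{3}\right)^{2} = \left(- \frac{443}{15}\right)^{2} = \frac{196249}{225}$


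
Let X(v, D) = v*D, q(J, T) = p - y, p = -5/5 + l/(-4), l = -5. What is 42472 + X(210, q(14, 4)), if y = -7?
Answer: 87989/2 ≈ 43995.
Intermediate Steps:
p = 1/4 (p = -5/5 - 5/(-4) = -5*1/5 - 5*(-1/4) = -1 + 5/4 = 1/4 ≈ 0.25000)
q(J, T) = 29/4 (q(J, T) = 1/4 - 1*(-7) = 1/4 + 7 = 29/4)
X(v, D) = D*v
42472 + X(210, q(14, 4)) = 42472 + (29/4)*210 = 42472 + 3045/2 = 87989/2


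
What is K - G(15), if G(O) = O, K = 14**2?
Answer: 181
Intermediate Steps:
K = 196
K - G(15) = 196 - 1*15 = 196 - 15 = 181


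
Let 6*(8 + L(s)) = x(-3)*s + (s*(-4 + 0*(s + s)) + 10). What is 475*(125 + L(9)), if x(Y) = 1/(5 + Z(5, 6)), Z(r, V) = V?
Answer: 3536375/66 ≈ 53581.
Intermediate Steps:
x(Y) = 1/11 (x(Y) = 1/(5 + 6) = 1/11)
L(s) = -19/3 - 43*s/66 (L(s) = -8 + (s/11 + (s*(-4 + 0*(s + s)) + 10))/6 = -8 + (s/11 + (s*(-4 + 0*(2*s)) + 10))/6 = -8 + (s/11 + (s*(-4 + 0) + 10))/6 = -8 + (s/11 + (s*(-4) + 10))/6 = -8 + (s/11 + (-4*s + 10))/6 = -8 + (s/11 + (10 - 4*s))/6 = -8 + (10 - 43*s/11)/6 = -8 + (5/3 - 43*s/66) = -19/3 - 43*s/66)
475*(125 + L(9)) = 475*(125 + (-19/3 - 43/66*9)) = 475*(125 + (-19/3 - 129/22)) = 475*(125 - 805/66) = 475*(7445/66) = 3536375/66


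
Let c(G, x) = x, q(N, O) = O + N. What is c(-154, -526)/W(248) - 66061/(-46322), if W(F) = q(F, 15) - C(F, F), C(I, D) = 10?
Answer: -332693/509542 ≈ -0.65293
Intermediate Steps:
q(N, O) = N + O
W(F) = 5 + F (W(F) = (F + 15) - 1*10 = (15 + F) - 10 = 5 + F)
c(-154, -526)/W(248) - 66061/(-46322) = -526/(5 + 248) - 66061/(-46322) = -526/253 - 66061*(-1/46322) = -526*1/253 + 66061/46322 = -526/253 + 66061/46322 = -332693/509542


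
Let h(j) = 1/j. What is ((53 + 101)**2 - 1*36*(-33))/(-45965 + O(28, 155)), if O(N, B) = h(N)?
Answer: -697312/1287019 ≈ -0.54180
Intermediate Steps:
O(N, B) = 1/N
((53 + 101)**2 - 1*36*(-33))/(-45965 + O(28, 155)) = ((53 + 101)**2 - 1*36*(-33))/(-45965 + 1/28) = (154**2 - 36*(-33))/(-45965 + 1/28) = (23716 + 1188)/(-1287019/28) = 24904*(-28/1287019) = -697312/1287019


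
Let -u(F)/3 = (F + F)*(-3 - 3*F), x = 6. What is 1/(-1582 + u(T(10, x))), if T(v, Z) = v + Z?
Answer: 1/3314 ≈ 0.00030175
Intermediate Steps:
T(v, Z) = Z + v
u(F) = -6*F*(-3 - 3*F) (u(F) = -3*(F + F)*(-3 - 3*F) = -3*2*F*(-3 - 3*F) = -6*F*(-3 - 3*F))
1/(-1582 + u(T(10, x))) = 1/(-1582 + 18*(6 + 10)*(1 + (6 + 10))) = 1/(-1582 + 18*16*(1 + 16)) = 1/(-1582 + 18*16*17) = 1/(-1582 + 4896) = 1/3314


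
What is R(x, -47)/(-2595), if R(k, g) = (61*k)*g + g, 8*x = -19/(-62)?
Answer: 15557/257424 ≈ 0.060433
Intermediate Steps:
x = 19/496 (x = (-19/(-62))/8 = (-19*(-1/62))/8 = (⅛)*(19/62) = 19/496 ≈ 0.038306)
R(k, g) = g + 61*g*k (R(k, g) = 61*g*k + g = g + 61*g*k)
R(x, -47)/(-2595) = -47*(1 + 61*(19/496))/(-2595) = -47*(1 + 1159/496)*(-1/2595) = -47*1655/496*(-1/2595) = -77785/496*(-1/2595) = 15557/257424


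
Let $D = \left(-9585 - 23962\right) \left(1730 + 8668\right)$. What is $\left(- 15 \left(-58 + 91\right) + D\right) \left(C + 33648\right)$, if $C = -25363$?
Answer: $-2889991935285$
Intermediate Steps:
$D = -348821706$ ($D = \left(-33547\right) 10398 = -348821706$)
$\left(- 15 \left(-58 + 91\right) + D\right) \left(C + 33648\right) = \left(- 15 \left(-58 + 91\right) - 348821706\right) \left(-25363 + 33648\right) = \left(\left(-15\right) 33 - 348821706\right) 8285 = \left(-495 - 348821706\right) 8285 = \left(-348822201\right) 8285 = -2889991935285$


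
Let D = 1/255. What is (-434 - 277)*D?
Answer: -237/85 ≈ -2.7882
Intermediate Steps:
D = 1/255 ≈ 0.0039216
(-434 - 277)*D = (-434 - 277)*(1/255) = -711*1/255 = -237/85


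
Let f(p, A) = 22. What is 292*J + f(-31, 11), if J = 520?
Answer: 151862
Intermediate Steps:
292*J + f(-31, 11) = 292*520 + 22 = 151840 + 22 = 151862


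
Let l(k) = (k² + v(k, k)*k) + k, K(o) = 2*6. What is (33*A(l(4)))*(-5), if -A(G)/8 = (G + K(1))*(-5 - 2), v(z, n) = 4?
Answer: -443520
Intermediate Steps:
K(o) = 12
l(k) = k² + 5*k (l(k) = (k² + 4*k) + k = k² + 5*k)
A(G) = 672 + 56*G (A(G) = -8*(G + 12)*(-5 - 2) = -8*(12 + G)*(-7) = -8*(-84 - 7*G) = 672 + 56*G)
(33*A(l(4)))*(-5) = (33*(672 + 56*(4*(5 + 4))))*(-5) = (33*(672 + 56*(4*9)))*(-5) = (33*(672 + 56*36))*(-5) = (33*(672 + 2016))*(-5) = (33*2688)*(-5) = 88704*(-5) = -443520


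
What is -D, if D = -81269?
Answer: 81269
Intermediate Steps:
-D = -1*(-81269) = 81269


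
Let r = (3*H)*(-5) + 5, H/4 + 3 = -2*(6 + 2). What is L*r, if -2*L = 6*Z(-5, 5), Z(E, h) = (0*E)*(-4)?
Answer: 0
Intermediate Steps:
H = -76 (H = -12 + 4*(-2*(6 + 2)) = -12 + 4*(-2*8) = -12 + 4*(-16) = -12 - 64 = -76)
Z(E, h) = 0 (Z(E, h) = 0*(-4) = 0)
L = 0 (L = -3*0 = -½*0 = 0)
r = 1145 (r = (3*(-76))*(-5) + 5 = -228*(-5) + 5 = 1140 + 5 = 1145)
L*r = 0*1145 = 0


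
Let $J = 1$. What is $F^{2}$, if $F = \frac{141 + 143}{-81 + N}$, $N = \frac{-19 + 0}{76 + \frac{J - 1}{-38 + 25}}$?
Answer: $\frac{1290496}{105625} \approx 12.218$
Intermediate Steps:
$N = - \frac{1}{4}$ ($N = \frac{-19 + 0}{76 + \frac{1 - 1}{-38 + 25}} = - \frac{19}{76 + \frac{0}{-13}} = - \frac{19}{76 + 0 \left(- \frac{1}{13}\right)} = - \frac{19}{76 + 0} = - \frac{19}{76} = \left(-19\right) \frac{1}{76} = - \frac{1}{4} \approx -0.25$)
$F = - \frac{1136}{325}$ ($F = \frac{141 + 143}{-81 - \frac{1}{4}} = \frac{284}{- \frac{325}{4}} = 284 \left(- \frac{4}{325}\right) = - \frac{1136}{325} \approx -3.4954$)
$F^{2} = \left(- \frac{1136}{325}\right)^{2} = \frac{1290496}{105625}$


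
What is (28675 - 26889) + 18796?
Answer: 20582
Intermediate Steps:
(28675 - 26889) + 18796 = 1786 + 18796 = 20582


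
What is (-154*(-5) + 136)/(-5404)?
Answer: -453/2702 ≈ -0.16765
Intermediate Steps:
(-154*(-5) + 136)/(-5404) = (770 + 136)*(-1/5404) = 906*(-1/5404) = -453/2702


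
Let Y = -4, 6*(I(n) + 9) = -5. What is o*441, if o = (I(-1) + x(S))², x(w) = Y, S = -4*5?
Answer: 337561/4 ≈ 84390.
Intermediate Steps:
I(n) = -59/6 (I(n) = -9 + (⅙)*(-5) = -9 - ⅚ = -59/6)
S = -20
x(w) = -4
o = 6889/36 (o = (-59/6 - 4)² = (-83/6)² = 6889/36 ≈ 191.36)
o*441 = (6889/36)*441 = 337561/4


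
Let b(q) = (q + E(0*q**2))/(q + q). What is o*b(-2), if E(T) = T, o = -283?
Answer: -283/2 ≈ -141.50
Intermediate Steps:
b(q) = 1/2 (b(q) = (q + 0*q**2)/(q + q) = (q + 0)/((2*q)) = q*(1/(2*q)) = 1/2)
o*b(-2) = -283*1/2 = -283/2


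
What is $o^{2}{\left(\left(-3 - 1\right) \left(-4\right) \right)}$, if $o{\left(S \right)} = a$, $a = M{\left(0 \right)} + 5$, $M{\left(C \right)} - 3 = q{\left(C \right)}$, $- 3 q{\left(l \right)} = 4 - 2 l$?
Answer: $\frac{400}{9} \approx 44.444$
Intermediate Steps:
$q{\left(l \right)} = - \frac{4}{3} + \frac{2 l}{3}$ ($q{\left(l \right)} = - \frac{4 - 2 l}{3} = - \frac{4}{3} + \frac{2 l}{3}$)
$M{\left(C \right)} = \frac{5}{3} + \frac{2 C}{3}$ ($M{\left(C \right)} = 3 + \left(- \frac{4}{3} + \frac{2 C}{3}\right) = \frac{5}{3} + \frac{2 C}{3}$)
$a = \frac{20}{3}$ ($a = \left(\frac{5}{3} + \frac{2}{3} \cdot 0\right) + 5 = \left(\frac{5}{3} + 0\right) + 5 = \frac{5}{3} + 5 = \frac{20}{3} \approx 6.6667$)
$o{\left(S \right)} = \frac{20}{3}$
$o^{2}{\left(\left(-3 - 1\right) \left(-4\right) \right)} = \left(\frac{20}{3}\right)^{2} = \frac{400}{9}$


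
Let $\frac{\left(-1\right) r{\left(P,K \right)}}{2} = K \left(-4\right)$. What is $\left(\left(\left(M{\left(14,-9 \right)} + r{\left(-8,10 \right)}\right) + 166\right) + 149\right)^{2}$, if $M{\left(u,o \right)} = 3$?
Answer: $158404$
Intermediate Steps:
$r{\left(P,K \right)} = 8 K$ ($r{\left(P,K \right)} = - 2 K \left(-4\right) = - 2 \left(- 4 K\right) = 8 K$)
$\left(\left(\left(M{\left(14,-9 \right)} + r{\left(-8,10 \right)}\right) + 166\right) + 149\right)^{2} = \left(\left(\left(3 + 8 \cdot 10\right) + 166\right) + 149\right)^{2} = \left(\left(\left(3 + 80\right) + 166\right) + 149\right)^{2} = \left(\left(83 + 166\right) + 149\right)^{2} = \left(249 + 149\right)^{2} = 398^{2} = 158404$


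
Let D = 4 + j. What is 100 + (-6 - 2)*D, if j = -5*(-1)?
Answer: 28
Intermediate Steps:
j = 5
D = 9 (D = 4 + 5 = 9)
100 + (-6 - 2)*D = 100 + (-6 - 2)*9 = 100 - 8*9 = 100 - 72 = 28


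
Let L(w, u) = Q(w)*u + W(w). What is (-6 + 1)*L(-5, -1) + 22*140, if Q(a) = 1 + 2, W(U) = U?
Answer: 3120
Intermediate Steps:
Q(a) = 3
L(w, u) = w + 3*u (L(w, u) = 3*u + w = w + 3*u)
(-6 + 1)*L(-5, -1) + 22*140 = (-6 + 1)*(-5 + 3*(-1)) + 22*140 = -5*(-5 - 3) + 3080 = -5*(-8) + 3080 = 40 + 3080 = 3120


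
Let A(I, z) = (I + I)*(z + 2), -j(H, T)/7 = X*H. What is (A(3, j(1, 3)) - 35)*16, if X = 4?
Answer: -3056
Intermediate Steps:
j(H, T) = -28*H
A(I, z) = 2*I*(2 + z) (A(I, z) = (2*I)*(2 + z) = 2*I*(2 + z))
(A(3, j(1, 3)) - 35)*16 = (2*3*(2 - 28*1) - 35)*16 = (2*3*(2 - 28) - 35)*16 = (2*3*(-26) - 35)*16 = (-156 - 35)*16 = -191*16 = -3056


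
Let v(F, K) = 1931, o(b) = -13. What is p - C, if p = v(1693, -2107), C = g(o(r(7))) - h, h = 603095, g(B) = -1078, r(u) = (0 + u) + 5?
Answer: 606104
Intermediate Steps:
r(u) = 5 + u (r(u) = u + 5 = 5 + u)
C = -604173 (C = -1078 - 1*603095 = -1078 - 603095 = -604173)
p = 1931
p - C = 1931 - 1*(-604173) = 1931 + 604173 = 606104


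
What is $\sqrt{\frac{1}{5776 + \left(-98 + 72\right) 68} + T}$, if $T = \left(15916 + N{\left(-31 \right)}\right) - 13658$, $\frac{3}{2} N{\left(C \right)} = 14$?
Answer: $\frac{\sqrt{9105647946}}{2004} \approx 47.617$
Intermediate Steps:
$N{\left(C \right)} = \frac{28}{3}$ ($N{\left(C \right)} = \frac{2}{3} \cdot 14 = \frac{28}{3}$)
$T = \frac{6802}{3}$ ($T = \left(15916 + \frac{28}{3}\right) - 13658 = \frac{47776}{3} - 13658 = \frac{6802}{3} \approx 2267.3$)
$\sqrt{\frac{1}{5776 + \left(-98 + 72\right) 68} + T} = \sqrt{\frac{1}{5776 + \left(-98 + 72\right) 68} + \frac{6802}{3}} = \sqrt{\frac{1}{5776 - 1768} + \frac{6802}{3}} = \sqrt{\frac{1}{4008} + \frac{6802}{3}} = \sqrt{\frac{9087473}{4008}} = \frac{\sqrt{9105647946}}{2004}$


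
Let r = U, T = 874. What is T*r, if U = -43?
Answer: -37582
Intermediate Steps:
r = -43
T*r = 874*(-43) = -37582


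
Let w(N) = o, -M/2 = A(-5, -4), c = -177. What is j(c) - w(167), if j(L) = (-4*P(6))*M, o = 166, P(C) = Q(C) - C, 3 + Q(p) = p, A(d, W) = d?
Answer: -46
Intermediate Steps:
Q(p) = -3 + p
P(C) = -3 (P(C) = (-3 + C) - C = -3)
M = 10 (M = -2*(-5) = 10)
w(N) = 166
j(L) = 120 (j(L) = -4*(-3)*10 = 12*10 = 120)
j(c) - w(167) = 120 - 1*166 = 120 - 166 = -46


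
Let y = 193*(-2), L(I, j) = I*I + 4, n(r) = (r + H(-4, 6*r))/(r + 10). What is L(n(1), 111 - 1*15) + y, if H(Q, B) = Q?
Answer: -46213/121 ≈ -381.93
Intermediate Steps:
n(r) = (-4 + r)/(10 + r) (n(r) = (r - 4)/(r + 10) = (-4 + r)/(10 + r))
L(I, j) = 4 + I**2 (L(I, j) = I**2 + 4 = 4 + I**2)
y = -386
L(n(1), 111 - 1*15) + y = (4 + ((-4 + 1)/(10 + 1))**2) - 386 = (4 + (-3/11)**2) - 386 = (4 + 9/121) - 386 = 493/121 - 386 = -46213/121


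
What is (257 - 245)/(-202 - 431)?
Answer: -4/211 ≈ -0.018957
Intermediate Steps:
(257 - 245)/(-202 - 431) = 12/(-633) = 12*(-1/633) = -4/211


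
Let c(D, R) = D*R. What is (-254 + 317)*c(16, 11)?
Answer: 11088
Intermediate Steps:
(-254 + 317)*c(16, 11) = (-254 + 317)*(16*11) = 63*176 = 11088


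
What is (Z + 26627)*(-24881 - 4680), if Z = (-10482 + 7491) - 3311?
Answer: -600827325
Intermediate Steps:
Z = -6302 (Z = -2991 - 3311 = -6302)
(Z + 26627)*(-24881 - 4680) = (-6302 + 26627)*(-24881 - 4680) = 20325*(-29561) = -600827325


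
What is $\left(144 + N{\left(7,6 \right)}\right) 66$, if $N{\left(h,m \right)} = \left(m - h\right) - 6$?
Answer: $9042$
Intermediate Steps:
$N{\left(h,m \right)} = -6 + m - h$ ($N{\left(h,m \right)} = \left(m - h\right) - 6 = -6 + m - h$)
$\left(144 + N{\left(7,6 \right)}\right) 66 = \left(144 - 7\right) 66 = 137 \cdot 66 = 9042$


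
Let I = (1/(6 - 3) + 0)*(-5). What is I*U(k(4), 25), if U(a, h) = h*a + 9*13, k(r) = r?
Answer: -1085/3 ≈ -361.67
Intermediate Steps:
U(a, h) = 117 + a*h (U(a, h) = a*h + 117 = 117 + a*h)
I = -5/3 (I = (1/3 + 0)*(-5) = (⅓ + 0)*(-5) = (⅓)*(-5) = -5/3 ≈ -1.6667)
I*U(k(4), 25) = -5*(117 + 4*25)/3 = -5*(117 + 100)/3 = -5/3*217 = -1085/3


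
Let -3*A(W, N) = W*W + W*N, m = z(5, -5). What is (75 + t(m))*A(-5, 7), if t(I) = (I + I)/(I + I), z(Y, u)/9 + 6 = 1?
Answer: 760/3 ≈ 253.33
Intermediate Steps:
z(Y, u) = -45 (z(Y, u) = -54 + 9*1 = -54 + 9 = -45)
m = -45
t(I) = 1 (t(I) = (2*I)/((2*I)) = (2*I)*(1/(2*I)) = 1)
A(W, N) = -W²/3 - N*W/3 (A(W, N) = -(W*W + W*N)/3 = -(W² + N*W)/3 = -W²/3 - N*W/3)
(75 + t(m))*A(-5, 7) = (75 + 1)*(-⅓*(-5)*(7 - 5)) = 76*(-⅓*(-5)*2) = 76*(10/3) = 760/3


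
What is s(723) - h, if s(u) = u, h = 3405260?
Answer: -3404537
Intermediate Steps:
s(723) - h = 723 - 1*3405260 = 723 - 3405260 = -3404537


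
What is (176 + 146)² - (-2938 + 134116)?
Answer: -27494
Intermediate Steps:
(176 + 146)² - (-2938 + 134116) = 322² - 1*131178 = 103684 - 131178 = -27494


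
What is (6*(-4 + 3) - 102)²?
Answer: 11664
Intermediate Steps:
(6*(-4 + 3) - 102)² = (6*(-1) - 102)² = (-6 - 102)² = (-108)² = 11664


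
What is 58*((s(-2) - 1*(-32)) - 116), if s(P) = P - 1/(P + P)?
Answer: -9947/2 ≈ -4973.5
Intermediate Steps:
s(P) = P - 1/(2*P)
58*((s(-2) - 1*(-32)) - 116) = 58*(((-2 - 1/2/(-2)) - 1*(-32)) - 116) = 58*(((-2 - 1/2*(-1/2)) + 32) - 116) = 58*(((-2 + 1/4) + 32) - 116) = 58*((-7/4 + 32) - 116) = 58*(121/4 - 116) = 58*(-343/4) = -9947/2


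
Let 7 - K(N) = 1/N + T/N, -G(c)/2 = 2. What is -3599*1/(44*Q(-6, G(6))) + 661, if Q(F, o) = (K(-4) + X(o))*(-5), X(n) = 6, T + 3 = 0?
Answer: 1821349/2750 ≈ 662.31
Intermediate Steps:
T = -3 (T = -3 + 0 = -3)
G(c) = -4 (G(c) = -2*2 = -4)
K(N) = 7 + 2/N (K(N) = 7 - (1/N - 3/N) = 7 - (-2)/N = 7 + 2/N)
Q(F, o) = -125/2 (Q(F, o) = ((7 + 2/(-4)) + 6)*(-5) = ((7 + 2*(-¼)) + 6)*(-5) = ((7 - ½) + 6)*(-5) = (13/2 + 6)*(-5) = (25/2)*(-5) = -125/2)
-3599*1/(44*Q(-6, G(6))) + 661 = -3599/(44*(-125/2)) + 661 = -3599/(-2750) + 661 = -3599*(-1/2750) + 661 = 3599/2750 + 661 = 1821349/2750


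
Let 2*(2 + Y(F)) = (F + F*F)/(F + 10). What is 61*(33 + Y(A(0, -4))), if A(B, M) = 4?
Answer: 13542/7 ≈ 1934.6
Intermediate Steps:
Y(F) = -2 + (F + F**2)/(2*(10 + F)) (Y(F) = -2 + ((F + F*F)/(F + 10))/2 = -2 + ((F + F**2)/(10 + F))/2 = -2 + (F + F**2)/(2*(10 + F)))
61*(33 + Y(A(0, -4))) = 61*(33 + (-40 + 4**2 - 3*4)/(2*(10 + 4))) = 61*(33 + (1/2)*(-40 + 16 - 12)/14) = 61*(33 + (1/2)*(1/14)*(-36)) = 61*(33 - 9/7) = 61*(222/7) = 13542/7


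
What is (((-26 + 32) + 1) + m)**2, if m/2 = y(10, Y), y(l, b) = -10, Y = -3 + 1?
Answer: 169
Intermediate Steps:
Y = -2
m = -20 (m = 2*(-10) = -20)
(((-26 + 32) + 1) + m)**2 = (((-26 + 32) + 1) - 20)**2 = ((6 + 1) - 20)**2 = (7 - 20)**2 = (-13)**2 = 169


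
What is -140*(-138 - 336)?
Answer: 66360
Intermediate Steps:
-140*(-138 - 336) = -140*(-474) = 66360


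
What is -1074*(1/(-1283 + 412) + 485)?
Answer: -453694116/871 ≈ -5.2089e+5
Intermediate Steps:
-1074*(1/(-1283 + 412) + 485) = -1074*(1/(-871) + 485) = -1074*(-1/871 + 485) = -1074*422434/871 = -453694116/871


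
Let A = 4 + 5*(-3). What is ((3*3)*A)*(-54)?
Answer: 5346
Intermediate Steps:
A = -11 (A = 4 - 15 = -11)
((3*3)*A)*(-54) = ((3*3)*(-11))*(-54) = (9*(-11))*(-54) = -99*(-54) = 5346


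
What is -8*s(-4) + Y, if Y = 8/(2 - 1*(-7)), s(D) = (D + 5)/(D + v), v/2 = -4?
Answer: 14/9 ≈ 1.5556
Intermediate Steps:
v = -8 (v = 2*(-4) = -8)
s(D) = (5 + D)/(-8 + D) (s(D) = (D + 5)/(D - 8) = (5 + D)/(-8 + D))
Y = 8/9 (Y = 8/(2 + 7) = 8/9 ≈ 0.88889)
-8*s(-4) + Y = -8*(5 - 4)/(-8 - 4) + 8/9 = -8/(-12) + 8/9 = -(-2)/3 + 8/9 = -8*(-1/12) + 8/9 = ⅔ + 8/9 = 14/9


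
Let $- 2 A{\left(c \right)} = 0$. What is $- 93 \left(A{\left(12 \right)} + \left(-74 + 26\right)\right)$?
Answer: $4464$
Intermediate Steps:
$A{\left(c \right)} = 0$ ($A{\left(c \right)} = \left(- \frac{1}{2}\right) 0 = 0$)
$- 93 \left(A{\left(12 \right)} + \left(-74 + 26\right)\right) = - 93 \left(0 + \left(-74 + 26\right)\right) = - 93 \left(0 - 48\right) = \left(-93\right) \left(-48\right) = 4464$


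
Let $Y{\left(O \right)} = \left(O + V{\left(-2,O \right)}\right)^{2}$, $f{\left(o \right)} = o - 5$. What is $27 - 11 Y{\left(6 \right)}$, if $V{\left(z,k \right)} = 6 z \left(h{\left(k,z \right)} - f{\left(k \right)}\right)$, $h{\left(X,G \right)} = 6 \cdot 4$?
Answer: $-801873$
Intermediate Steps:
$f{\left(o \right)} = -5 + o$
$h{\left(X,G \right)} = 24$
$V{\left(z,k \right)} = 6 z \left(29 - k\right)$ ($V{\left(z,k \right)} = 6 z \left(24 - \left(-5 + k\right)\right) = 6 z \left(29 - k\right)$)
$Y{\left(O \right)} = \left(-348 + 13 O\right)^{2}$ ($Y{\left(O \right)} = \left(O + 6 \left(-2\right) \left(29 - O\right)\right)^{2} = \left(O + \left(-348 + 12 O\right)\right)^{2} = \left(-348 + 13 O\right)^{2}$)
$27 - 11 Y{\left(6 \right)} = 27 - 11 \left(-348 + 13 \cdot 6\right)^{2} = 27 - 11 \left(-348 + 78\right)^{2} = 27 - 11 \left(-270\right)^{2} = 27 - 801900 = -801873$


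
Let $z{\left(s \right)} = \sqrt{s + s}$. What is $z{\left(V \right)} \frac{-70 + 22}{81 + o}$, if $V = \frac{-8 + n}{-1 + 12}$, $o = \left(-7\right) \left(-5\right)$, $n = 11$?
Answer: $- \frac{12 \sqrt{66}}{319} \approx -0.30561$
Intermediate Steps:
$o = 35$
$V = \frac{3}{11}$ ($V = \frac{-8 + 11}{-1 + 12} = \frac{3}{11} \approx 0.27273$)
$z{\left(s \right)} = \sqrt{2} \sqrt{s}$ ($z{\left(s \right)} = \sqrt{2 s} = \sqrt{2} \sqrt{s}$)
$z{\left(V \right)} \frac{-70 + 22}{81 + o} = \sqrt{2} \sqrt{\frac{3}{11}} \frac{-70 + 22}{81 + 35} = \sqrt{2} \frac{\sqrt{33}}{11} \left(- \frac{48}{116}\right) = \frac{\sqrt{66}}{11} \left(\left(-48\right) \frac{1}{116}\right) = \frac{\sqrt{66}}{11} \left(- \frac{12}{29}\right) = - \frac{12 \sqrt{66}}{319}$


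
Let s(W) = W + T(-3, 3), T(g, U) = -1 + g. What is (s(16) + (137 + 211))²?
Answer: 129600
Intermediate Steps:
s(W) = -4 + W (s(W) = W + (-1 - 3) = W - 4 = -4 + W)
(s(16) + (137 + 211))² = ((-4 + 16) + (137 + 211))² = (12 + 348)² = 360² = 129600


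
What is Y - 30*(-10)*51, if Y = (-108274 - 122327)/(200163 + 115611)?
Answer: 1610370533/105258 ≈ 15299.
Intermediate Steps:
Y = -76867/105258 (Y = -230601/315774 = -230601*1/315774 = -76867/105258 ≈ -0.73027)
Y - 30*(-10)*51 = -76867/105258 - 30*(-10)*51 = -76867/105258 - (-300)*51 = -76867/105258 - 1*(-15300) = -76867/105258 + 15300 = 1610370533/105258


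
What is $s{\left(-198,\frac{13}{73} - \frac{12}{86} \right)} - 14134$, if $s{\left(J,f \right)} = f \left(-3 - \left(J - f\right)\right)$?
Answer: $- \frac{139192759668}{9853321} \approx -14126.0$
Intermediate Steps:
$s{\left(J,f \right)} = f \left(-3 + f - J\right)$
$s{\left(-198,\frac{13}{73} - \frac{12}{86} \right)} - 14134 = \left(\frac{13}{73} - \frac{12}{86}\right) \left(-3 + \left(\frac{13}{73} - \frac{12}{86}\right) - -198\right) - 14134 = \left(13 \cdot \frac{1}{73} - \frac{6}{43}\right) \left(-3 + \left(13 \cdot \frac{1}{73} - \frac{6}{43}\right) + 198\right) - 14134 = \left(\frac{13}{73} - \frac{6}{43}\right) \left(-3 + \left(\frac{13}{73} - \frac{6}{43}\right) + 198\right) - 14134 = \frac{121 \left(-3 + \frac{121}{3139} + 198\right)}{3139} - 14134 = \frac{121}{3139} \cdot \frac{612226}{3139} - 14134 = \frac{74079346}{9853321} - 14134 = - \frac{139192759668}{9853321}$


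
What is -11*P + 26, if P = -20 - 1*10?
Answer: 356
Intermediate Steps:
P = -30 (P = -20 - 10 = -30)
-11*P + 26 = -11*(-30) + 26 = 330 + 26 = 356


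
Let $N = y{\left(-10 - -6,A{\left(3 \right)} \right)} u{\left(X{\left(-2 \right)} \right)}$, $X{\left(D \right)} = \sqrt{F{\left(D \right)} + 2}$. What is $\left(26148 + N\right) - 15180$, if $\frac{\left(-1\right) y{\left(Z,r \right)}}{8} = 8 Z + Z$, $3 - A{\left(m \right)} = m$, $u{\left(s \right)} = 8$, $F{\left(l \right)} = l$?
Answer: $13272$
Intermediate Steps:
$X{\left(D \right)} = \sqrt{2 + D}$ ($X{\left(D \right)} = \sqrt{D + 2} = \sqrt{2 + D}$)
$A{\left(m \right)} = 3 - m$
$y{\left(Z,r \right)} = - 72 Z$ ($y{\left(Z,r \right)} = - 8 \left(8 Z + Z\right) = - 8 \cdot 9 Z = - 72 Z$)
$N = 2304$ ($N = - 72 \left(-10 - -6\right) 8 = - 72 \left(-10 + 6\right) 8 = \left(-72\right) \left(-4\right) 8 = 288 \cdot 8 = 2304$)
$\left(26148 + N\right) - 15180 = \left(26148 + 2304\right) - 15180 = 28452 - 15180 = 13272$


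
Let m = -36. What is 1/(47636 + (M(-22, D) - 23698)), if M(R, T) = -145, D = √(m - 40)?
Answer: 1/23793 ≈ 4.2029e-5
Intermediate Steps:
D = 2*I*√19 (D = √(-36 - 40) = √(-76) = 2*I*√19 ≈ 8.7178*I)
1/(47636 + (M(-22, D) - 23698)) = 1/(47636 + (-145 - 23698)) = 1/(47636 - 23843) = 1/23793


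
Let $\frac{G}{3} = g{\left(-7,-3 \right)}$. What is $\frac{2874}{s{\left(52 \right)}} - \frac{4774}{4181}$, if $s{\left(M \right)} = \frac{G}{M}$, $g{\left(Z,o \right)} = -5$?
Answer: $- \frac{208304566}{20905} \approx -9964.3$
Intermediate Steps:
$G = -15$ ($G = 3 \left(-5\right) = -15$)
$s{\left(M \right)} = - \frac{15}{M}$
$\frac{2874}{s{\left(52 \right)}} - \frac{4774}{4181} = \frac{2874}{\left(-15\right) \frac{1}{52}} - \frac{4774}{4181} = \frac{2874}{- \frac{15}{52}} - \frac{4774}{4181} = 2874 \left(- \frac{52}{15}\right) - \frac{4774}{4181} = - \frac{49816}{5} - \frac{4774}{4181} = - \frac{208304566}{20905}$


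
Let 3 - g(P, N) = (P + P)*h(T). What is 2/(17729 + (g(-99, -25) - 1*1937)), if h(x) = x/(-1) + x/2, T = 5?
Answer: 1/7650 ≈ 0.00013072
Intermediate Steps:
h(x) = -x/2 (h(x) = x*(-1) + x*(1/2) = -x + x/2 = -x/2)
g(P, N) = 3 + 5*P (g(P, N) = 3 - (P + P)*(-1/2*5) = 3 - 2*P*(-5)/2 = 3 - (-5)*P = 3 + 5*P)
2/(17729 + (g(-99, -25) - 1*1937)) = 2/(17729 + ((3 + 5*(-99)) - 1*1937)) = 2/(17729 + ((3 - 495) - 1937)) = 2/(17729 + (-492 - 1937)) = 2/(17729 - 2429) = 2/15300 = (1/15300)*2 = 1/7650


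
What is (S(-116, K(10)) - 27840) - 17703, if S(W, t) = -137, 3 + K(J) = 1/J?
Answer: -45680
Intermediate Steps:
K(J) = -3 + 1/J
(S(-116, K(10)) - 27840) - 17703 = (-137 - 27840) - 17703 = -27977 - 17703 = -45680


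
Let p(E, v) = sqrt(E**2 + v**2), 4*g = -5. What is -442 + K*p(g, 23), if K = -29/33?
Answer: -442 - 29*sqrt(8489)/132 ≈ -462.24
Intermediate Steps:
g = -5/4 (g = (1/4)*(-5) = -5/4 ≈ -1.2500)
K = -29/33 (K = -29*1/33 = -29/33 ≈ -0.87879)
-442 + K*p(g, 23) = -442 - 29*sqrt((-5/4)**2 + 23**2)/33 = -442 - 29*sqrt(25/16 + 529)/33 = -442 - 29*sqrt(8489)/132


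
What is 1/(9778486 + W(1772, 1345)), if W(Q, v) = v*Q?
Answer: 1/12161826 ≈ 8.2224e-8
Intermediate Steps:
W(Q, v) = Q*v
1/(9778486 + W(1772, 1345)) = 1/(9778486 + 1772*1345) = 1/(9778486 + 2383340) = 1/12161826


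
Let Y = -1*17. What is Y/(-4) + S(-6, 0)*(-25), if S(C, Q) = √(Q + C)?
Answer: 17/4 - 25*I*√6 ≈ 4.25 - 61.237*I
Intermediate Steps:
Y = -17
S(C, Q) = √(C + Q)
Y/(-4) + S(-6, 0)*(-25) = -17/(-4) + √(-6 + 0)*(-25) = -17*(-¼) + √(-6)*(-25) = 17/4 + (I*√6)*(-25) = 17/4 - 25*I*√6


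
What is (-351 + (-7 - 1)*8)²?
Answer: 172225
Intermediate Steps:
(-351 + (-7 - 1)*8)² = (-351 - 8*8)² = (-351 - 64)² = (-415)² = 172225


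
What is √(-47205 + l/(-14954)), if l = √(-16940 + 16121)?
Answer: √(-10556081985780 - 44862*I*√91)/14954 ≈ 4.4041e-6 - 217.27*I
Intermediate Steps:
l = 3*I*√91 (l = √(-819) = 3*I*√91 ≈ 28.618*I)
√(-47205 + l/(-14954)) = √(-47205 + (3*I*√91)/(-14954)) = √(-47205 + (3*I*√91)*(-1/14954)) = √(-47205 - 3*I*√91/14954)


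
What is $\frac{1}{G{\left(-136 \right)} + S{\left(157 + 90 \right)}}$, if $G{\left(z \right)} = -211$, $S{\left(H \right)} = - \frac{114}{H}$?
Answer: $- \frac{13}{2749} \approx -0.004729$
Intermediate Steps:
$\frac{1}{G{\left(-136 \right)} + S{\left(157 + 90 \right)}} = \frac{1}{-211 - \frac{114}{157 + 90}} = \frac{1}{-211 - \frac{114}{247}} = \frac{1}{-211 - \frac{6}{13}} = \frac{1}{- \frac{2749}{13}} = - \frac{13}{2749}$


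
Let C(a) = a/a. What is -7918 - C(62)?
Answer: -7919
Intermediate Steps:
C(a) = 1
-7918 - C(62) = -7918 - 1*1 = -7918 - 1 = -7919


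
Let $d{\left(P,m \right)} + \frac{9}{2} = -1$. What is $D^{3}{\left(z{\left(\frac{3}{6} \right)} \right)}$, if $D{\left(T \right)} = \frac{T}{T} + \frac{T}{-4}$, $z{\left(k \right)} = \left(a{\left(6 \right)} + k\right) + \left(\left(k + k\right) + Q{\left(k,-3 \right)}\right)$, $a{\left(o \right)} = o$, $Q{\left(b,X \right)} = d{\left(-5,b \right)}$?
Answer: $\frac{1}{8} \approx 0.125$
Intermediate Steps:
$d{\left(P,m \right)} = - \frac{11}{2}$ ($d{\left(P,m \right)} = - \frac{9}{2} - 1 = - \frac{11}{2}$)
$Q{\left(b,X \right)} = - \frac{11}{2}$
$z{\left(k \right)} = \frac{1}{2} + 3 k$ ($z{\left(k \right)} = \left(6 + k\right) + \left(\left(k + k\right) - \frac{11}{2}\right) = \left(6 + k\right) + \left(2 k - \frac{11}{2}\right) = \left(6 + k\right) + \left(- \frac{11}{2} + 2 k\right) = \frac{1}{2} + 3 k$)
$D{\left(T \right)} = 1 - \frac{T}{4}$ ($D{\left(T \right)} = 1 + T \left(- \frac{1}{4}\right) = 1 - \frac{T}{4}$)
$D^{3}{\left(z{\left(\frac{3}{6} \right)} \right)} = \left(1 - \frac{\frac{1}{2} + 3 \cdot \frac{3}{6}}{4}\right)^{3} = \left(1 - \frac{\frac{1}{2} + 3 \cdot 3 \cdot \frac{1}{6}}{4}\right)^{3} = \left(1 - \frac{\frac{1}{2} + 3 \cdot \frac{1}{2}}{4}\right)^{3} = \left(1 - \frac{\frac{1}{2} + \frac{3}{2}}{4}\right)^{3} = \left(1 - \frac{1}{2}\right)^{3} = \left(\frac{1}{2}\right)^{3} = \frac{1}{8}$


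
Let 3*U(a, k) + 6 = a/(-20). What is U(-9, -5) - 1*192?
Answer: -3877/20 ≈ -193.85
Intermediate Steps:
U(a, k) = -2 - a/60 (U(a, k) = -2 + (a/(-20))/3 = -2 + (a*(-1/20))/3 = -2 + (-a/20)/3 = -2 - a/60)
U(-9, -5) - 1*192 = (-2 - 1/60*(-9)) - 1*192 = (-2 + 3/20) - 192 = -37/20 - 192 = -3877/20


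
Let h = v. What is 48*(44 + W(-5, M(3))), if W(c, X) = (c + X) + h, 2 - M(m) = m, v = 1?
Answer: 1872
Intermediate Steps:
M(m) = 2 - m
h = 1
W(c, X) = 1 + X + c (W(c, X) = (c + X) + 1 = (X + c) + 1 = 1 + X + c)
48*(44 + W(-5, M(3))) = 48*(44 + (1 + (2 - 1*3) - 5)) = 48*(44 + (1 + (2 - 3) - 5)) = 48*(44 + (1 - 1 - 5)) = 48*(44 - 5) = 48*39 = 1872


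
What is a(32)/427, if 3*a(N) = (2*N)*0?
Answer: 0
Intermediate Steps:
a(N) = 0 (a(N) = ((2*N)*0)/3 = (⅓)*0 = 0)
a(32)/427 = 0/427 = 0*(1/427) = 0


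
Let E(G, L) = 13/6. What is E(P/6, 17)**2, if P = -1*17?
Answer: 169/36 ≈ 4.6944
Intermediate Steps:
P = -17
E(G, L) = 13/6 (E(G, L) = 13*(1/6) = 13/6)
E(P/6, 17)**2 = (13/6)**2 = 169/36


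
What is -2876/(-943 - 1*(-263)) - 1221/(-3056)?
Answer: 1202417/259760 ≈ 4.6290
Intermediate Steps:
-2876/(-943 - 1*(-263)) - 1221/(-3056) = -2876/(-943 + 263) - 1221*(-1/3056) = -2876/(-680) + 1221/3056 = -2876*(-1/680) + 1221/3056 = 719/170 + 1221/3056 = 1202417/259760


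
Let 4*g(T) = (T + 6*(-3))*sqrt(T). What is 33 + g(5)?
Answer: 33 - 13*sqrt(5)/4 ≈ 25.733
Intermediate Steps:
g(T) = sqrt(T)*(-18 + T)/4 (g(T) = ((T + 6*(-3))*sqrt(T))/4 = ((T - 18)*sqrt(T))/4 = ((-18 + T)*sqrt(T))/4 = (sqrt(T)*(-18 + T))/4 = sqrt(T)*(-18 + T)/4)
33 + g(5) = 33 + sqrt(5)*(-18 + 5)/4 = 33 + (1/4)*sqrt(5)*(-13) = 33 - 13*sqrt(5)/4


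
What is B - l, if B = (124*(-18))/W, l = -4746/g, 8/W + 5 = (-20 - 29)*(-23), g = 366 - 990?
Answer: -32556743/104 ≈ -3.1305e+5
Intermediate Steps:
g = -624
W = 4/561 (W = 8/(-5 + (-20 - 29)*(-23)) = 8/(-5 - 49*(-23)) = 8/(-5 + 1127) = 8/1122 = 8*(1/1122) = 4/561 ≈ 0.0071301)
l = 791/104 (l = -4746/(-624) = -4746*(-1/624) = 791/104 ≈ 7.6058)
B = -313038 (B = (124*(-18))/(4/561) = -2232*561/4 = -313038)
B - l = -313038 - 1*791/104 = -313038 - 791/104 = -32556743/104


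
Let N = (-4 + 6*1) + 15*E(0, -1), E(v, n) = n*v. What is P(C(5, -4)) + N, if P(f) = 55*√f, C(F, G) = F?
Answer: 2 + 55*√5 ≈ 124.98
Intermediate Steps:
N = 2 (N = (-4 + 6*1) + 15*(-1*0) = (-4 + 6) + 15*0 = 2 + 0 = 2)
P(C(5, -4)) + N = 55*√5 + 2 = 2 + 55*√5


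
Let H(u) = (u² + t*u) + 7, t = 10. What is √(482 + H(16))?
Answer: √905 ≈ 30.083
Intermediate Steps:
H(u) = 7 + u² + 10*u (H(u) = (u² + 10*u) + 7 = 7 + u² + 10*u)
√(482 + H(16)) = √(482 + (7 + 16² + 10*16)) = √(482 + (7 + 256 + 160)) = √(482 + 423) = √905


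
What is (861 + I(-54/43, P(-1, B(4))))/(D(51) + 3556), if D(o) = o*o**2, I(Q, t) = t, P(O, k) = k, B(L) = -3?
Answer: 858/136207 ≈ 0.0062992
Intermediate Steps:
D(o) = o**3
(861 + I(-54/43, P(-1, B(4))))/(D(51) + 3556) = (861 - 3)/(51**3 + 3556) = 858/(132651 + 3556) = 858/136207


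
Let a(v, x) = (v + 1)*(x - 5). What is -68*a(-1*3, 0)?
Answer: -680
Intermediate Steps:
a(v, x) = (1 + v)*(-5 + x)
-68*a(-1*3, 0) = -68*(-5 + 0 - (-5)*3 - 1*3*0) = -68*(-5 + 0 - 5*(-3) - 3*0) = -68*(-5 + 0 + 15 + 0) = -68*10 = -680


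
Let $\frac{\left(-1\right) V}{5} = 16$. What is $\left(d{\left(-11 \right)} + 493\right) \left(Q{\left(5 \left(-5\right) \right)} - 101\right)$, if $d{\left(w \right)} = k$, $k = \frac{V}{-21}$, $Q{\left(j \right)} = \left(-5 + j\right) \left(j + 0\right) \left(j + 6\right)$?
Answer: $- \frac{149723983}{21} \approx -7.1297 \cdot 10^{6}$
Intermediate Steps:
$V = -80$ ($V = \left(-5\right) 16 = -80$)
$Q{\left(j \right)} = j \left(-5 + j\right) \left(6 + j\right)$ ($Q{\left(j \right)} = \left(-5 + j\right) j \left(6 + j\right) = j \left(-5 + j\right) \left(6 + j\right)$)
$k = \frac{80}{21}$ ($k = - \frac{80}{-21} = \left(-80\right) \left(- \frac{1}{21}\right) = \frac{80}{21} \approx 3.8095$)
$d{\left(w \right)} = \frac{80}{21}$
$\left(d{\left(-11 \right)} + 493\right) \left(Q{\left(5 \left(-5\right) \right)} - 101\right) = \left(\frac{80}{21} + 493\right) \left(5 \left(-5\right) \left(-30 + 5 \left(-5\right) + \left(5 \left(-5\right)\right)^{2}\right) - 101\right) = \frac{10433 \left(- 25 \left(-30 - 25 + \left(-25\right)^{2}\right) - 101\right)}{21} = \frac{10433 \left(- 25 \left(-30 - 25 + 625\right) - 101\right)}{21} = \frac{10433 \left(\left(-25\right) 570 - 101\right)}{21} = \frac{10433 \left(-14250 - 101\right)}{21} = \frac{10433}{21} \left(-14351\right) = - \frac{149723983}{21}$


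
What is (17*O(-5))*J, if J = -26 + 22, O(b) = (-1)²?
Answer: -68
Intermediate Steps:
O(b) = 1
J = -4
(17*O(-5))*J = (17*1)*(-4) = 17*(-4) = -68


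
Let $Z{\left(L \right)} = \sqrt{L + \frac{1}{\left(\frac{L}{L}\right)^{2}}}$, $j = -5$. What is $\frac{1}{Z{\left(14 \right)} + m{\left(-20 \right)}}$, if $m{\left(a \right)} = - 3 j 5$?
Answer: $\frac{5}{374} - \frac{\sqrt{15}}{5610} \approx 0.012679$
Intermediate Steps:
$m{\left(a \right)} = 75$ ($m{\left(a \right)} = \left(-3\right) \left(-5\right) 5 = 15 \cdot 5 = 75$)
$Z{\left(L \right)} = \sqrt{1 + L}$ ($Z{\left(L \right)} = \sqrt{L + \frac{1}{1^{2}}} = \sqrt{L + 1^{-1}} = \sqrt{L + 1} = \sqrt{1 + L}$)
$\frac{1}{Z{\left(14 \right)} + m{\left(-20 \right)}} = \frac{1}{\sqrt{1 + 14} + 75} = \frac{1}{\sqrt{15} + 75} = \frac{1}{75 + \sqrt{15}}$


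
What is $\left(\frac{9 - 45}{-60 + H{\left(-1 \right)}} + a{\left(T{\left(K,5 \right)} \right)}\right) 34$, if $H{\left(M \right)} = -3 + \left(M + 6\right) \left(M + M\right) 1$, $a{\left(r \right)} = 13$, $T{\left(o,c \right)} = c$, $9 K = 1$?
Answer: $\frac{33490}{73} \approx 458.77$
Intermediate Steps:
$K = \frac{1}{9}$ ($K = \frac{1}{9} \cdot 1 = \frac{1}{9} \approx 0.11111$)
$H{\left(M \right)} = -3 + 2 M \left(6 + M\right)$ ($H{\left(M \right)} = -3 + \left(6 + M\right) 2 M 1 = -3 + 2 M \left(6 + M\right) 1 = -3 + 2 M \left(6 + M\right)$)
$\left(\frac{9 - 45}{-60 + H{\left(-1 \right)}} + a{\left(T{\left(K,5 \right)} \right)}\right) 34 = \left(\frac{9 - 45}{-60 + \left(-3 + 2 \left(-1\right)^{2} + 12 \left(-1\right)\right)} + 13\right) 34 = \left(- \frac{36}{-60 - 13} + 13\right) 34 = \left(- \frac{36}{-73} + 13\right) 34 = \left(\left(-36\right) \left(- \frac{1}{73}\right) + 13\right) 34 = \left(\frac{36}{73} + 13\right) 34 = \frac{985}{73} \cdot 34 = \frac{33490}{73}$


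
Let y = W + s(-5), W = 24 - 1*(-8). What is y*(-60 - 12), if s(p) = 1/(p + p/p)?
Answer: -2286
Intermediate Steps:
W = 32 (W = 24 + 8 = 32)
s(p) = 1/(1 + p) (s(p) = 1/(p + 1) = 1/(1 + p))
y = 127/4 (y = 32 + 1/(1 - 5) = 32 + 1/(-4) = 32 - 1/4 = 127/4 ≈ 31.750)
y*(-60 - 12) = 127*(-60 - 12)/4 = (127/4)*(-72) = -2286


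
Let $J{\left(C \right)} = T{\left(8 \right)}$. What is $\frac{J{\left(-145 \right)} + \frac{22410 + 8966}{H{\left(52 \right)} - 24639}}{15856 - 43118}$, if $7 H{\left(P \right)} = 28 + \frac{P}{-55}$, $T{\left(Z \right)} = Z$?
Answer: $- \frac{31898228}{129283587537} \approx -0.00024673$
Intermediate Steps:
$J{\left(C \right)} = 8$
$H{\left(P \right)} = 4 - \frac{P}{385}$ ($H{\left(P \right)} = \frac{28 + \frac{P}{-55}}{7} = \frac{28 + P \left(- \frac{1}{55}\right)}{7} = \frac{28 - \frac{P}{55}}{7} = 4 - \frac{P}{385}$)
$\frac{J{\left(-145 \right)} + \frac{22410 + 8966}{H{\left(52 \right)} - 24639}}{15856 - 43118} = \frac{8 + \frac{22410 + 8966}{\left(4 - \frac{52}{385}\right) - 24639}}{15856 - 43118} = \frac{8 + \frac{31376}{\left(4 - \frac{52}{385}\right) - 24639}}{-27262} = \left(8 + \frac{31376}{\frac{1488}{385} - 24639}\right) \left(- \frac{1}{27262}\right) = \left(8 + \frac{31376}{- \frac{9484527}{385}}\right) \left(- \frac{1}{27262}\right) = \left(8 + 31376 \left(- \frac{385}{9484527}\right)\right) \left(- \frac{1}{27262}\right) = \left(8 - \frac{12079760}{9484527}\right) \left(- \frac{1}{27262}\right) = \frac{63796456}{9484527} \left(- \frac{1}{27262}\right) = - \frac{31898228}{129283587537}$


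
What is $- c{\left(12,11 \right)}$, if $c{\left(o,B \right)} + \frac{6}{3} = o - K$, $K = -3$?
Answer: $-13$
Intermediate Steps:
$c{\left(o,B \right)} = 1 + o$ ($c{\left(o,B \right)} = -2 + \left(o - -3\right) = -2 + \left(o + 3\right) = -2 + \left(3 + o\right) = 1 + o$)
$- c{\left(12,11 \right)} = - (1 + 12) = \left(-1\right) 13 = -13$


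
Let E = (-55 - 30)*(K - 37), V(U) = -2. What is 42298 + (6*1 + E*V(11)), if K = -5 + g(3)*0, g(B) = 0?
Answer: 35164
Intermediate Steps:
K = -5 (K = -5 + 0*0 = -5 + 0 = -5)
E = 3570 (E = (-55 - 30)*(-5 - 37) = -85*(-42) = 3570)
42298 + (6*1 + E*V(11)) = 42298 + (6*1 + 3570*(-2)) = 42298 + (6 - 7140) = 42298 - 7134 = 35164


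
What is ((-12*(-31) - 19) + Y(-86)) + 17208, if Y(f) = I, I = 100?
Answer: 17661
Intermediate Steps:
Y(f) = 100
((-12*(-31) - 19) + Y(-86)) + 17208 = ((-12*(-31) - 19) + 100) + 17208 = ((372 - 19) + 100) + 17208 = (353 + 100) + 17208 = 453 + 17208 = 17661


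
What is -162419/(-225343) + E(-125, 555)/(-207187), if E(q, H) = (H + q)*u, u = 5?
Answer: 33166617903/46688140141 ≈ 0.71039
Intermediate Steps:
E(q, H) = 5*H + 5*q (E(q, H) = (H + q)*5 = 5*H + 5*q)
-162419/(-225343) + E(-125, 555)/(-207187) = -162419/(-225343) + (5*555 + 5*(-125))/(-207187) = -162419*(-1/225343) + (2775 - 625)*(-1/207187) = 162419/225343 + 2150*(-1/207187) = 162419/225343 - 2150/207187 = 33166617903/46688140141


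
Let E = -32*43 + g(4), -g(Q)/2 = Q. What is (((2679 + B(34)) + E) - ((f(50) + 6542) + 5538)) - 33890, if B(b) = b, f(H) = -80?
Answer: -44561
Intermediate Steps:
g(Q) = -2*Q
E = -1384 (E = -32*43 - 2*4 = -1376 - 8 = -1384)
(((2679 + B(34)) + E) - ((f(50) + 6542) + 5538)) - 33890 = (((2679 + 34) - 1384) - ((-80 + 6542) + 5538)) - 33890 = ((2713 - 1384) - (6462 + 5538)) - 33890 = (1329 - 1*12000) - 33890 = (1329 - 12000) - 33890 = -10671 - 33890 = -44561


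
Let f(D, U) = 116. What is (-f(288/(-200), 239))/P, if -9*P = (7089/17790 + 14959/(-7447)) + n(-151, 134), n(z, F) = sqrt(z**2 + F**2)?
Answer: 3278421857397935160/79477953140603870819 + 2035975713243080400*sqrt(40757)/79477953140603870819 ≈ 5.2129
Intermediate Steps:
n(z, F) = sqrt(F**2 + z**2)
P = 23703203/132482130 - sqrt(40757)/9 (P = -((7089/17790 + 14959/(-7447)) + sqrt(134**2 + (-151)**2))/9 = -((7089*(1/17790) + 14959*(-1/7447)) + sqrt(17956 + 22801))/9 = -((2363/5930 - 14959/7447) + sqrt(40757))/9 = -(-71109609/44160710 + sqrt(40757))/9 = 23703203/132482130 - sqrt(40757)/9 ≈ -22.253)
(-f(288/(-200), 239))/P = (-1*116)/(23703203/132482130 - sqrt(40757)/9) = -116/(23703203/132482130 - sqrt(40757)/9)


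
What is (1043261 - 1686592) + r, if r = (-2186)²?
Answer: 4135265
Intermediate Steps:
r = 4778596
(1043261 - 1686592) + r = (1043261 - 1686592) + 4778596 = -643331 + 4778596 = 4135265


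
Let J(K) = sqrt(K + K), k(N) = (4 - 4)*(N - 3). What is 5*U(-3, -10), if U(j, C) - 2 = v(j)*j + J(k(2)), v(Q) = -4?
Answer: 70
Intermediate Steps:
k(N) = 0 (k(N) = 0*(-3 + N) = 0)
J(K) = sqrt(2)*sqrt(K) (J(K) = sqrt(2*K) = sqrt(2)*sqrt(K))
U(j, C) = 2 - 4*j (U(j, C) = 2 + (-4*j + sqrt(2)*sqrt(0)) = 2 + (-4*j + sqrt(2)*0) = 2 + (-4*j + 0) = 2 - 4*j)
5*U(-3, -10) = 5*(2 - 4*(-3)) = 5*(2 + 12) = 5*14 = 70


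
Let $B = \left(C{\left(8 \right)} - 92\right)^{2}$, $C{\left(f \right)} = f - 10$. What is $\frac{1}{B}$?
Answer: $\frac{1}{8836} \approx 0.00011317$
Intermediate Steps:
$C{\left(f \right)} = -10 + f$
$B = 8836$ ($B = \left(\left(-10 + 8\right) - 92\right)^{2} = \left(-2 - 92\right)^{2} = \left(-94\right)^{2} = 8836$)
$\frac{1}{B} = \frac{1}{8836}$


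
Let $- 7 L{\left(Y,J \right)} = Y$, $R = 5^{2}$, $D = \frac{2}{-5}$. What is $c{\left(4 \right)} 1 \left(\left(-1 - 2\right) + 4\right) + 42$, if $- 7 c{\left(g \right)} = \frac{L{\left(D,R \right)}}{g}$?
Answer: $\frac{20579}{490} \approx 41.998$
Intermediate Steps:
$D = - \frac{2}{5}$ ($D = 2 \left(- \frac{1}{5}\right) = - \frac{2}{5} \approx -0.4$)
$R = 25$
$L{\left(Y,J \right)} = - \frac{Y}{7}$
$c{\left(g \right)} = - \frac{2}{245 g}$ ($c{\left(g \right)} = - \frac{\left(- \frac{1}{7}\right) \left(- \frac{2}{5}\right) \frac{1}{g}}{7} = - \frac{\frac{2}{35} \frac{1}{g}}{7} = - \frac{2}{245 g}$)
$c{\left(4 \right)} 1 \left(\left(-1 - 2\right) + 4\right) + 42 = - \frac{2}{245 \cdot 4} \cdot 1 \left(\left(-1 - 2\right) + 4\right) + 42 = \left(- \frac{2}{245}\right) \frac{1}{4} \cdot 1 \left(-3 + 4\right) + 42 = - \frac{1 \cdot 1}{490} + 42 = \left(- \frac{1}{490}\right) 1 + 42 = - \frac{1}{490} + 42 = \frac{20579}{490}$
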